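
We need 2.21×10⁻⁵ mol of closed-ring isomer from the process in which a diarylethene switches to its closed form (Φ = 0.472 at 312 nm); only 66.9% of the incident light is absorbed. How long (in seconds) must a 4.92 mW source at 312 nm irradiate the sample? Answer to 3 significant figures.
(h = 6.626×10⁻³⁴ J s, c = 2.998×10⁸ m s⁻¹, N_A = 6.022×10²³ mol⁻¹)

t ≈ 5450 s

Photons that must be absorbed: 2.21×10⁻⁵ / 0.472 = 4.682×10⁻⁵ mol.
Incident photons needed: 4.682×10⁻⁵ / 0.669 = 6.999×10⁻⁵ mol.
Photon energy: hc/λ = 6.367×10⁻¹⁹ J; per mole, 3.834×10⁵ J mol⁻¹.
Energy required: 6.999×10⁻⁵ × 3.834×10⁵ = 26.83 J.
Time: 26.83 J / 0.00492 W = 5450 s.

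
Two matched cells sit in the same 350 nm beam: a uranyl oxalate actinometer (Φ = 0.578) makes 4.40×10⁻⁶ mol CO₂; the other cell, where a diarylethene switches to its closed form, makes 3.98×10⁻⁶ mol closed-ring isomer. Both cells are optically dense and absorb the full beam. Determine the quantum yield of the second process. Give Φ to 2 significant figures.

Photons absorbed by the actinometer: 4.40×10⁻⁶ / 0.578 = 7.612×10⁻⁶ mol.
Φ(unknown) = 3.98×10⁻⁶ / 7.612×10⁻⁶ = 0.52.

Φ = 0.52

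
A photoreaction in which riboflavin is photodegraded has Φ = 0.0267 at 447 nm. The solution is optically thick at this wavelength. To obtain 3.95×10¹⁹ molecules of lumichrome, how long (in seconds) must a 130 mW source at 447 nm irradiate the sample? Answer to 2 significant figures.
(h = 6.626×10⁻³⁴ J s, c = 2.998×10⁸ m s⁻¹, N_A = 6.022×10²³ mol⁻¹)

Product: 3.95×10¹⁹ / 6.022×10²³ = 6.559×10⁻⁵ mol.
Photons that must be absorbed: 6.559×10⁻⁵ / 0.0267 = 0.002457 mol.
Photon energy: hc/λ = 4.444×10⁻¹⁹ J; per mole, 2.676×10⁵ J mol⁻¹.
Energy required: 0.002457 × 2.676×10⁵ = 657.5 J.
Time: 657.5 J / 0.13 W = 5100 s.

t ≈ 5100 s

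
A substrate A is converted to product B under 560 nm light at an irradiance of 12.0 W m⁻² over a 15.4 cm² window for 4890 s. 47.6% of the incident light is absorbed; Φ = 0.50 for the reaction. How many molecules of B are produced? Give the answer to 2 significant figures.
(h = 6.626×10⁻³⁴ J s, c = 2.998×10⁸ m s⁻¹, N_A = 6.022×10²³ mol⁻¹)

Photon energy at 560 nm: hc/λ = (6.626×10⁻³⁴)(2.998×10⁸)/(560×10⁻⁹) = 3.547×10⁻¹⁹ J.
Energy delivered: (12.0 W m⁻²)(15.4×10⁻⁴ m²)(4890 s) = 90.37 J.
Photons incident: 90.37 / 3.547×10⁻¹⁹ = 2.548×10²⁰, i.e. 2.548×10²⁰/6.022×10²³ = 4.231×10⁻⁴ mol.
Photons absorbed: 0.476 × 4.231×10⁻⁴ = 2.014×10⁻⁴ mol.
Product: Φ × n_abs = 0.50 × 2.014×10⁻⁴ = 1.007×10⁻⁴ mol.
As a count: 1.007×10⁻⁴ × 6.022×10²³ = 6.1×10¹⁹.

6.1×10¹⁹ molecules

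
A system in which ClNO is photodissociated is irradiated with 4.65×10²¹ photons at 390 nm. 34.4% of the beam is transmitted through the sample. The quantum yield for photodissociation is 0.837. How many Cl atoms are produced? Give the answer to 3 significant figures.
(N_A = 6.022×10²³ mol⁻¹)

Moles of photons: 4.65×10²¹ / 6.022×10²³ = 0.007722 mol.
Fraction absorbed: 1 − 34.4/100 = 0.6560.
Photons absorbed: 0.6560 × 0.007722 = 0.005066 mol.
Product: Φ × n_abs = 0.837 × 0.005066 = 0.004240 mol.
As a count: 0.004240 × 6.022×10²³ = 2.55×10²¹.

2.55×10²¹ atoms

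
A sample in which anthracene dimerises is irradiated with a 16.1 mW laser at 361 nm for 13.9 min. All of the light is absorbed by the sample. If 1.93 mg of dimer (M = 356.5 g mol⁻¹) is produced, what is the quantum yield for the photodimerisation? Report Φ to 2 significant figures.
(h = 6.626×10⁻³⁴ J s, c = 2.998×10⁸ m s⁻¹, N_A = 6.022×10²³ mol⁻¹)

Product: 1.93 mg / 356.5 g mol⁻¹ = 5.414×10⁻⁶ mol.
Photon energy at 361 nm: hc/λ = (6.626×10⁻³⁴)(2.998×10⁸)/(361×10⁻⁹) = 5.503×10⁻¹⁹ J.
Energy delivered: (16.1 mW)(834 s) = 13.43 J.
Photons incident: 13.43 / 5.503×10⁻¹⁹ = 2.440×10¹⁹, i.e. 2.440×10¹⁹/6.022×10²³ = 4.052×10⁻⁵ mol.
Φ = 5.414×10⁻⁶ mol / 4.052×10⁻⁵ mol photons = 0.13.

Φ = 0.13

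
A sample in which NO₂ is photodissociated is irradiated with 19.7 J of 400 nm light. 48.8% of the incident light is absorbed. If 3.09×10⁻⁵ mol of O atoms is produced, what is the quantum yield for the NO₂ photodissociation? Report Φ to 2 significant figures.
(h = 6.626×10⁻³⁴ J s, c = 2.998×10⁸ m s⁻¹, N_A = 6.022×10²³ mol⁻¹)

Φ = 0.96

Photon energy at 400 nm: hc/λ = (6.626×10⁻³⁴)(2.998×10⁸)/(400×10⁻⁹) = 4.966×10⁻¹⁹ J.
Photons incident: 19.7 / 4.966×10⁻¹⁹ = 3.967×10¹⁹, i.e. 3.967×10¹⁹/6.022×10²³ = 6.588×10⁻⁵ mol.
Photons absorbed: 0.488 × 6.588×10⁻⁵ = 3.215×10⁻⁵ mol.
Φ = 3.09×10⁻⁵ mol / 3.215×10⁻⁵ mol photons = 0.96.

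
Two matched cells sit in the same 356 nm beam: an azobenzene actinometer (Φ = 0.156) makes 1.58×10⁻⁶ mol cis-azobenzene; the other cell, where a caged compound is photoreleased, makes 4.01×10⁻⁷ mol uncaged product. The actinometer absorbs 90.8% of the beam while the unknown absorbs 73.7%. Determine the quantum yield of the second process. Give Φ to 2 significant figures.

Photons absorbed by the actinometer: 1.58×10⁻⁶ / 0.156 = 1.013×10⁻⁵ mol.
Incident flux: 1.013×10⁻⁵ / 0.908 = 1.116×10⁻⁵ einstein.
Absorbed by unknown: 0.737 × 1.116×10⁻⁵ = 8.225×10⁻⁶ mol.
Φ(unknown) = 4.01×10⁻⁷ / 8.225×10⁻⁶ = 0.049.

Φ = 0.049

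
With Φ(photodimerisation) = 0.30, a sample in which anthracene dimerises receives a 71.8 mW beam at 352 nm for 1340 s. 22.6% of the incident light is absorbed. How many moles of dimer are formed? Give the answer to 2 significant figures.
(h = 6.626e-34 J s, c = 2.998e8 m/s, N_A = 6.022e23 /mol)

1.9e-5 mol

Photon energy at 352 nm: hc/λ = (6.626e-34)(2.998e8)/(352e-9) = 5.643e-19 J.
Energy delivered: (71.8 mW)(1340 s) = 96.21 J.
Photons incident: 96.21 / 5.643e-19 = 1.705e20, i.e. 1.705e20/6.022e23 = 2.831e-4 mol.
Photons absorbed: 0.226 × 2.831e-4 = 6.398e-5 mol.
Product: Φ × n_abs = 0.30 × 6.398e-5 = 1.919e-5 mol.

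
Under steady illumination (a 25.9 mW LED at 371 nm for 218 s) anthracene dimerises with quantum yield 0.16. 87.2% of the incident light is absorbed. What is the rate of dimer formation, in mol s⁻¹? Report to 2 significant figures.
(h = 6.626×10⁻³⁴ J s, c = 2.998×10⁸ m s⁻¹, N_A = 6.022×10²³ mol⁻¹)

1.1×10⁻⁸ mol s⁻¹

Photon energy at 371 nm: hc/λ = (6.626×10⁻³⁴)(2.998×10⁸)/(371×10⁻⁹) = 5.354×10⁻¹⁹ J.
Energy delivered: (25.9 mW)(218 s) = 5.646 J.
Photons incident: 5.646 / 5.354×10⁻¹⁹ = 1.055×10¹⁹, i.e. 1.055×10¹⁹/6.022×10²³ = 1.752×10⁻⁵ mol.
Photons absorbed: 0.872 × 1.752×10⁻⁵ = 1.528×10⁻⁵ mol.
Product formed: 0.16 × 1.528×10⁻⁵ = 2.445×10⁻⁶ mol.
Rate: 2.445×10⁻⁶ / 218 s = 1.1×10⁻⁸ mol s⁻¹.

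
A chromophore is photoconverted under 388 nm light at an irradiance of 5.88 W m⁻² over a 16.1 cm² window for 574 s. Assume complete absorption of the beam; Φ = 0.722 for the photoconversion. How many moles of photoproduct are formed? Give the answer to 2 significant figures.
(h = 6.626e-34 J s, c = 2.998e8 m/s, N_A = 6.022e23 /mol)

1.3e-5 mol

Photon energy at 388 nm: hc/λ = (6.626e-34)(2.998e8)/(388e-9) = 5.120e-19 J.
Energy delivered: (5.88 W m⁻²)(16.1e-4 m²)(574 s) = 5.434 J.
Photons incident: 5.434 / 5.120e-19 = 1.061e19, i.e. 1.061e19/6.022e23 = 1.762e-5 mol.
Product: Φ × n_abs = 0.722 × 1.762e-5 = 1.272e-5 mol.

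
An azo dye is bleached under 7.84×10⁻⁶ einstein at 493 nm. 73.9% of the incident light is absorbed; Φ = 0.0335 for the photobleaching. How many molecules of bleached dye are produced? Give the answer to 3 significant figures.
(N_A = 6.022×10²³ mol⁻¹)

Photons absorbed: 0.739 × 7.84×10⁻⁶ = 5.794×10⁻⁶ mol.
Product: Φ × n_abs = 0.0335 × 5.794×10⁻⁶ = 1.941×10⁻⁷ mol.
As a count: 1.941×10⁻⁷ × 6.022×10²³ = 1.17×10¹⁷.

1.17×10¹⁷ molecules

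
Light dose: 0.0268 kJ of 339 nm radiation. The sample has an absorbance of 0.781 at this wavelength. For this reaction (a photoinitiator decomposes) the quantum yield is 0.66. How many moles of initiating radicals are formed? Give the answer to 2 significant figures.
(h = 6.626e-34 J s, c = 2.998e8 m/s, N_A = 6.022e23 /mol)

4.2e-5 mol

Photon energy at 339 nm: hc/λ = (6.626e-34)(2.998e8)/(339e-9) = 5.860e-19 J.
Incident energy: 0.0268 kJ = 26.8 J.
Photons incident: 26.8 / 5.860e-19 = 4.573e19, i.e. 4.573e19/6.022e23 = 7.594e-5 mol.
Fraction absorbed: 1 − 10^(−0.781) = 0.8344.
Photons absorbed: 0.8344 × 7.594e-5 = 6.336e-5 mol.
Product: Φ × n_abs = 0.66 × 6.336e-5 = 4.182e-5 mol.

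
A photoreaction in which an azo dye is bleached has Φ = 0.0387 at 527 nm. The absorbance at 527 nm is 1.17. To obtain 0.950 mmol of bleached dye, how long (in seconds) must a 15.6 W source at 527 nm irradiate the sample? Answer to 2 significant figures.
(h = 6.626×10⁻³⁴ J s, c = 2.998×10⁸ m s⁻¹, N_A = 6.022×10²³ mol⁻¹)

Product: 0.950 mmol = 9.50×10⁻⁴ mol.
Photons that must be absorbed: 9.50×10⁻⁴ / 0.0387 = 0.02455 mol.
Fraction absorbed: 1 − 10^(−1.17) = 0.9324.
Incident photons needed: 0.02455 / 0.9324 = 0.02633 mol.
Photon energy: hc/λ = 3.769×10⁻¹⁹ J; per mole, 2.270×10⁵ J mol⁻¹.
Energy required: 0.02633 × 2.270×10⁵ = 5977 J.
Time: 5977 J / 15.6 W = 380 s.

t ≈ 380 s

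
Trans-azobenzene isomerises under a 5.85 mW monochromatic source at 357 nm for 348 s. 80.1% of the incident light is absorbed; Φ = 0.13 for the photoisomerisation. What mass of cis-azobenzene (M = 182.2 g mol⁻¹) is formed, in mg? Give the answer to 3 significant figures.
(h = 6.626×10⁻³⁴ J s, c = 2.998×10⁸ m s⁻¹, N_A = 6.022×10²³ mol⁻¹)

Photon energy at 357 nm: hc/λ = (6.626×10⁻³⁴)(2.998×10⁸)/(357×10⁻⁹) = 5.564×10⁻¹⁹ J.
Energy delivered: (5.85 mW)(348 s) = 2.036 J.
Photons incident: 2.036 / 5.564×10⁻¹⁹ = 3.659×10¹⁸, i.e. 3.659×10¹⁸/6.022×10²³ = 6.076×10⁻⁶ mol.
Photons absorbed: 0.801 × 6.076×10⁻⁶ = 4.867×10⁻⁶ mol.
Product: Φ × n_abs = 0.13 × 4.867×10⁻⁶ = 6.327×10⁻⁷ mol.
Mass: 6.327×10⁻⁷ × 182.2 = 1.153×10⁻⁴ g = 0.115 mg.

0.115 mg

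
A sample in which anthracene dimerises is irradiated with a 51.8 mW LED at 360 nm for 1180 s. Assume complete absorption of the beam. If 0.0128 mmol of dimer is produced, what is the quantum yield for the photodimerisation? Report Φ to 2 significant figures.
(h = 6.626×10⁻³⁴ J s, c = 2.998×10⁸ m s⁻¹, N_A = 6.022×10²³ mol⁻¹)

Product: 0.0128 mmol = 1.28×10⁻⁵ mol.
Photon energy at 360 nm: hc/λ = (6.626×10⁻³⁴)(2.998×10⁸)/(360×10⁻⁹) = 5.518×10⁻¹⁹ J.
Energy delivered: (51.8 mW)(1180 s) = 61.12 J.
Photons incident: 61.12 / 5.518×10⁻¹⁹ = 1.108×10²⁰, i.e. 1.108×10²⁰/6.022×10²³ = 1.840×10⁻⁴ mol.
Φ = 1.28×10⁻⁵ mol / 1.840×10⁻⁴ mol photons = 0.070.

Φ = 0.070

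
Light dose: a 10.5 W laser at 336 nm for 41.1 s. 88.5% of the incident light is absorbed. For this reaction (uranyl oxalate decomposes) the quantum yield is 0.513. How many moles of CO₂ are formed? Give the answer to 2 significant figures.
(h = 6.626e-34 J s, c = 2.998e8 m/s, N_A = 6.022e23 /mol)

5.5e-4 mol

Photon energy at 336 nm: hc/λ = (6.626e-34)(2.998e8)/(336e-9) = 5.912e-19 J.
Energy delivered: (10.5 W)(41.1 s) = 431.6 J.
Photons incident: 431.6 / 5.912e-19 = 7.300e20, i.e. 7.300e20/6.022e23 = 0.001212 mol.
Photons absorbed: 0.885 × 0.001212 = 0.001073 mol.
Product: Φ × n_abs = 0.513 × 0.001073 = 5.504e-4 mol.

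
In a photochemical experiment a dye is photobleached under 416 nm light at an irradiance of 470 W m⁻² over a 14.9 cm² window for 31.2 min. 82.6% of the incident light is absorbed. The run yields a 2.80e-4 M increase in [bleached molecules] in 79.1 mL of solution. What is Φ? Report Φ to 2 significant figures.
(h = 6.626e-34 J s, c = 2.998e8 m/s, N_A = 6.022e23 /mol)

Product: (2.80e-4 M)(0.0791 L) = 2.215e-5 mol.
Photon energy at 416 nm: hc/λ = (6.626e-34)(2.998e8)/(416e-9) = 4.775e-19 J.
Energy delivered: (470 W m⁻²)(14.9e-4 m²)(1872 s) = 1311 J.
Photons incident: 1311 / 4.775e-19 = 2.746e21, i.e. 2.746e21/6.022e23 = 0.004560 mol.
Photons absorbed: 0.826 × 0.004560 = 0.003767 mol.
Φ = 2.215e-5 mol / 0.003767 mol photons = 0.0059.

Φ = 0.0059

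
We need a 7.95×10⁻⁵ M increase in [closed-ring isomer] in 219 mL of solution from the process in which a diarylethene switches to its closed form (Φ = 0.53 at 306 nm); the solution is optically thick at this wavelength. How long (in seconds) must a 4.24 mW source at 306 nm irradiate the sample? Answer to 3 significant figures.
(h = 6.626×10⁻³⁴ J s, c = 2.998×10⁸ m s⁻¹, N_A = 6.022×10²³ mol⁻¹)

Product: (7.95×10⁻⁵ M)(0.219 L) = 1.741×10⁻⁵ mol.
Photons that must be absorbed: 1.741×10⁻⁵ / 0.53 = 3.285×10⁻⁵ mol.
Photon energy: hc/λ = 6.492×10⁻¹⁹ J; per mole, 3.909×10⁵ J mol⁻¹.
Energy required: 3.285×10⁻⁵ × 3.909×10⁵ = 12.84 J.
Time: 12.84 J / 0.00424 W = 3030 s.

t ≈ 3030 s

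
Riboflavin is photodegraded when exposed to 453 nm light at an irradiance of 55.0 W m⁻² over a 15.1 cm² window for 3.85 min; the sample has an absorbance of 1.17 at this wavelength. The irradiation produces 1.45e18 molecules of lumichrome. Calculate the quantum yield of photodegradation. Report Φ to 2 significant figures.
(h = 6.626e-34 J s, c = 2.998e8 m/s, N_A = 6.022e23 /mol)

Φ = 0.036

Product: 1.45e18 / 6.022e23 = 2.408e-6 mol.
Photon energy at 453 nm: hc/λ = (6.626e-34)(2.998e8)/(453e-9) = 4.385e-19 J.
Energy delivered: (55.0 W m⁻²)(15.1e-4 m²)(231 s) = 19.18 J.
Photons incident: 19.18 / 4.385e-19 = 4.374e19, i.e. 4.374e19/6.022e23 = 7.263e-5 mol.
Fraction absorbed: 1 − 10^(−1.17) = 0.9324.
Photons absorbed: 0.9324 × 7.263e-5 = 6.772e-5 mol.
Φ = 2.408e-6 mol / 6.772e-5 mol photons = 0.036.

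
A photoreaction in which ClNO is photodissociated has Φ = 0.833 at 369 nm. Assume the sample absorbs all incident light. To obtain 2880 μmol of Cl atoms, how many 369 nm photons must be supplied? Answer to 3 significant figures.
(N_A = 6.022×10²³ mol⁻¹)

2.08×10²¹ photons

Product: 2880 μmol = 0.00288 mol.
Photons that must be absorbed: 0.00288 / 0.833 = 0.003457 mol.
Photon count: 0.003457 × 6.022×10²³ = 2.08×10²¹.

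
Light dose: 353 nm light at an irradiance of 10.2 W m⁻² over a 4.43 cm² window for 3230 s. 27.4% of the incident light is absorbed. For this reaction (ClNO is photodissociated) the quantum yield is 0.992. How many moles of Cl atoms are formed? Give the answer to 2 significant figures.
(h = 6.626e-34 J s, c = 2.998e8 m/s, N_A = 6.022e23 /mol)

Photon energy at 353 nm: hc/λ = (6.626e-34)(2.998e8)/(353e-9) = 5.627e-19 J.
Energy delivered: (10.2 W m⁻²)(4.43e-4 m²)(3230 s) = 14.60 J.
Photons incident: 14.60 / 5.627e-19 = 2.595e19, i.e. 2.595e19/6.022e23 = 4.309e-5 mol.
Photons absorbed: 0.274 × 4.309e-5 = 1.181e-5 mol.
Product: Φ × n_abs = 0.992 × 1.181e-5 = 1.172e-5 mol.

1.2e-5 mol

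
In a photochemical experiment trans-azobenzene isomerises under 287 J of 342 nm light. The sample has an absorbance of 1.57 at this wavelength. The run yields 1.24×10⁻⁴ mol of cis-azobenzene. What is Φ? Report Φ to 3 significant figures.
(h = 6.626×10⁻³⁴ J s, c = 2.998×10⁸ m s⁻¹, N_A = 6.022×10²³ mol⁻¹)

Φ = 0.155

Photon energy at 342 nm: hc/λ = (6.626×10⁻³⁴)(2.998×10⁸)/(342×10⁻⁹) = 5.808×10⁻¹⁹ J.
Photons incident: 287 / 5.808×10⁻¹⁹ = 4.941×10²⁰, i.e. 4.941×10²⁰/6.022×10²³ = 8.205×10⁻⁴ mol.
Fraction absorbed: 1 − 10^(−1.57) = 0.9731.
Photons absorbed: 0.9731 × 8.205×10⁻⁴ = 7.984×10⁻⁴ mol.
Φ = 1.24×10⁻⁴ mol / 7.984×10⁻⁴ mol photons = 0.155.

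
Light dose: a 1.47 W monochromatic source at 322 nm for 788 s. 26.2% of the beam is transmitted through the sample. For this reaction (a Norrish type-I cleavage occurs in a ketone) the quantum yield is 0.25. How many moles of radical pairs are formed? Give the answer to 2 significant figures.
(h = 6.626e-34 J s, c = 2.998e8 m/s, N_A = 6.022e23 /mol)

5.8e-4 mol

Photon energy at 322 nm: hc/λ = (6.626e-34)(2.998e8)/(322e-9) = 6.169e-19 J.
Energy delivered: (1.47 W)(788 s) = 1158 J.
Photons incident: 1158 / 6.169e-19 = 1.877e21, i.e. 1.877e21/6.022e23 = 0.003117 mol.
Fraction absorbed: 1 − 26.2/100 = 0.7380.
Photons absorbed: 0.7380 × 0.003117 = 0.002300 mol.
Product: Φ × n_abs = 0.25 × 0.002300 = 5.750e-4 mol.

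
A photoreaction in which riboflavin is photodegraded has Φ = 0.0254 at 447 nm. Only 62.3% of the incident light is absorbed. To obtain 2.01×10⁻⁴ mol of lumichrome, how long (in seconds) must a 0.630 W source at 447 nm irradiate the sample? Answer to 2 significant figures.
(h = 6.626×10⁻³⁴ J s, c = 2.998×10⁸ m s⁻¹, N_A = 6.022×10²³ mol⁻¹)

t ≈ 5400 s

Photons that must be absorbed: 2.01×10⁻⁴ / 0.0254 = 0.007913 mol.
Incident photons needed: 0.007913 / 0.623 = 0.01270 mol.
Photon energy: hc/λ = 4.444×10⁻¹⁹ J; per mole, 2.676×10⁵ J mol⁻¹.
Energy required: 0.01270 × 2.676×10⁵ = 3399 J.
Time: 3399 J / 0.63 W = 5400 s.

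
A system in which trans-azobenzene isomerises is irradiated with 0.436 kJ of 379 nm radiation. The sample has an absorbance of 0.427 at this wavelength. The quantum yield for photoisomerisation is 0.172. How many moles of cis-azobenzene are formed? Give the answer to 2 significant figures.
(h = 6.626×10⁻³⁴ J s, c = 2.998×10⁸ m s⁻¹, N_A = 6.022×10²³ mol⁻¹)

1.5×10⁻⁴ mol

Photon energy at 379 nm: hc/λ = (6.626×10⁻³⁴)(2.998×10⁸)/(379×10⁻⁹) = 5.241×10⁻¹⁹ J.
Incident energy: 0.436 kJ = 436 J.
Photons incident: 436 / 5.241×10⁻¹⁹ = 8.319×10²⁰, i.e. 8.319×10²⁰/6.022×10²³ = 0.001381 mol.
Fraction absorbed: 1 − 10^(−0.427) = 0.6259.
Photons absorbed: 0.6259 × 0.001381 = 8.644×10⁻⁴ mol.
Product: Φ × n_abs = 0.172 × 8.644×10⁻⁴ = 1.487×10⁻⁴ mol.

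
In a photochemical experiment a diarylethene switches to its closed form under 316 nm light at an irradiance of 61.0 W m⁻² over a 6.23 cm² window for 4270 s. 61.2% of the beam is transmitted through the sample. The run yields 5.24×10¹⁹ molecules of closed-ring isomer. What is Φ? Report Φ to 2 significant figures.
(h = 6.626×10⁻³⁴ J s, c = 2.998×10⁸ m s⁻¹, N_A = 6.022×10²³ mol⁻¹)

Product: 5.24×10¹⁹ / 6.022×10²³ = 8.701×10⁻⁵ mol.
Photon energy at 316 nm: hc/λ = (6.626×10⁻³⁴)(2.998×10⁸)/(316×10⁻⁹) = 6.286×10⁻¹⁹ J.
Energy delivered: (61.0 W m⁻²)(6.23×10⁻⁴ m²)(4270 s) = 162.3 J.
Photons incident: 162.3 / 6.286×10⁻¹⁹ = 2.582×10²⁰, i.e. 2.582×10²⁰/6.022×10²³ = 4.288×10⁻⁴ mol.
Fraction absorbed: 1 − 61.2/100 = 0.3880.
Photons absorbed: 0.3880 × 4.288×10⁻⁴ = 1.664×10⁻⁴ mol.
Φ = 8.701×10⁻⁵ mol / 1.664×10⁻⁴ mol photons = 0.52.

Φ = 0.52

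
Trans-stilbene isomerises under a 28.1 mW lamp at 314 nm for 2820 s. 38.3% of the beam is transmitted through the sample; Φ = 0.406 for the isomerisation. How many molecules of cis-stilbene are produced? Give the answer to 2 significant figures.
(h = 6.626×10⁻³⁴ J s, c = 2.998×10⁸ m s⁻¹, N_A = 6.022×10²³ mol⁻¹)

3.1×10¹⁹ molecules

Photon energy at 314 nm: hc/λ = (6.626×10⁻³⁴)(2.998×10⁸)/(314×10⁻⁹) = 6.326×10⁻¹⁹ J.
Energy delivered: (28.1 mW)(2820 s) = 79.24 J.
Photons incident: 79.24 / 6.326×10⁻¹⁹ = 1.253×10²⁰, i.e. 1.253×10²⁰/6.022×10²³ = 2.081×10⁻⁴ mol.
Fraction absorbed: 1 − 38.3/100 = 0.6170.
Photons absorbed: 0.6170 × 2.081×10⁻⁴ = 1.284×10⁻⁴ mol.
Product: Φ × n_abs = 0.406 × 1.284×10⁻⁴ = 5.213×10⁻⁵ mol.
As a count: 5.213×10⁻⁵ × 6.022×10²³ = 3.1×10¹⁹.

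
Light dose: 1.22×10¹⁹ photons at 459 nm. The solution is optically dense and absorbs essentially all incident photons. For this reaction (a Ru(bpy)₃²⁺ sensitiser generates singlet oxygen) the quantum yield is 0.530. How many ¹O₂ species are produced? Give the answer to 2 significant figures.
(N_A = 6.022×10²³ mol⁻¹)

6.5×10¹⁸ species

Moles of photons: 1.22×10¹⁹ / 6.022×10²³ = 2.026×10⁻⁵ mol.
Product: Φ × n_abs = 0.530 × 2.026×10⁻⁵ = 1.074×10⁻⁵ mol.
As a count: 1.074×10⁻⁵ × 6.022×10²³ = 6.5×10¹⁸.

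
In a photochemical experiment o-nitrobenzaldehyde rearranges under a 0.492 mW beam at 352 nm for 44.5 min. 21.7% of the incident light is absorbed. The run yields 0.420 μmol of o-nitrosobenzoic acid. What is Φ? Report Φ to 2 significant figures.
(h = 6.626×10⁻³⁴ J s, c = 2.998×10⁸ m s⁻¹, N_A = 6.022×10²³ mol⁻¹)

Product: 0.420 μmol = 4.20×10⁻⁷ mol.
Photon energy at 352 nm: hc/λ = (6.626×10⁻³⁴)(2.998×10⁸)/(352×10⁻⁹) = 5.643×10⁻¹⁹ J.
Energy delivered: (0.492 mW)(2670 s) = 1.314 J.
Photons incident: 1.314 / 5.643×10⁻¹⁹ = 2.329×10¹⁸, i.e. 2.329×10¹⁸/6.022×10²³ = 3.867×10⁻⁶ mol.
Photons absorbed: 0.217 × 3.867×10⁻⁶ = 8.391×10⁻⁷ mol.
Φ = 4.20×10⁻⁷ mol / 8.391×10⁻⁷ mol photons = 0.50.

Φ = 0.50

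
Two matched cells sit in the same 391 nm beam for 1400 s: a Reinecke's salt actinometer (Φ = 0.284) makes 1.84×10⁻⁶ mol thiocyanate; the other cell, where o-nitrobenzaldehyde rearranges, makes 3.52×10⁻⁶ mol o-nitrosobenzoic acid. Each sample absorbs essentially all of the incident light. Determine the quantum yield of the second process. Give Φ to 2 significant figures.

Photons absorbed by the actinometer: 1.84×10⁻⁶ / 0.284 = 6.479×10⁻⁶ mol.
Φ(unknown) = 3.52×10⁻⁶ / 6.479×10⁻⁶ = 0.54.

Φ = 0.54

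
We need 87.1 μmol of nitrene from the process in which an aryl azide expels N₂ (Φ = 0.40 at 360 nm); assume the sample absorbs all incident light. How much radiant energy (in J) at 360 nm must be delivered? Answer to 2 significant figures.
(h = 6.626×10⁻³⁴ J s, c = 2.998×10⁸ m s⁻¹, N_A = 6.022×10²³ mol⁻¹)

72 J

Product: 87.1 μmol = 8.71×10⁻⁵ mol.
Photons that must be absorbed: 8.71×10⁻⁵ / 0.40 = 2.178×10⁻⁴ mol.
Photon energy: hc/λ = 5.518×10⁻¹⁹ J; per mole, 3.323×10⁵ J mol⁻¹.
Energy required: 2.178×10⁻⁴ × 3.323×10⁵ = 72 J.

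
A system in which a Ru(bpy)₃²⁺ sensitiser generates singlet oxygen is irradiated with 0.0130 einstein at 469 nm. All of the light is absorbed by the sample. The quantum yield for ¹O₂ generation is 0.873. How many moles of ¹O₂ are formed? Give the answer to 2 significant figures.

0.011 mol

Product: Φ × n_abs = 0.873 × 0.0130 = 0.01135 mol.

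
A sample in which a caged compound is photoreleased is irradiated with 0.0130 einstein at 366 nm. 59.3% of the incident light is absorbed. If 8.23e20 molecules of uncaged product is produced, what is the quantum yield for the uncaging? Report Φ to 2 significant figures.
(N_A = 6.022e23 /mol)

Product: 8.23e20 / 6.022e23 = 0.001367 mol.
Photons absorbed: 0.593 × 0.0130 = 0.007709 mol.
Φ = 0.001367 mol / 0.007709 mol photons = 0.18.

Φ = 0.18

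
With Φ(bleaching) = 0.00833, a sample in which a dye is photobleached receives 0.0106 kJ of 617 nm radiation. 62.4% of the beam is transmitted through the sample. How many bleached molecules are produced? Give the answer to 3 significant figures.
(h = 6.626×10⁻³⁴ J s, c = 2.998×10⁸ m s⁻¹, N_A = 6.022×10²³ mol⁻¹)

1.03×10¹⁷ bleached molecules

Photon energy at 617 nm: hc/λ = (6.626×10⁻³⁴)(2.998×10⁸)/(617×10⁻⁹) = 3.220×10⁻¹⁹ J.
Incident energy: 0.0106 kJ = 10.6 J.
Photons incident: 10.6 / 3.220×10⁻¹⁹ = 3.292×10¹⁹, i.e. 3.292×10¹⁹/6.022×10²³ = 5.467×10⁻⁵ mol.
Fraction absorbed: 1 − 62.4/100 = 0.3760.
Photons absorbed: 0.3760 × 5.467×10⁻⁵ = 2.056×10⁻⁵ mol.
Product: Φ × n_abs = 0.00833 × 2.056×10⁻⁵ = 1.713×10⁻⁷ mol.
As a count: 1.713×10⁻⁷ × 6.022×10²³ = 1.03×10¹⁷.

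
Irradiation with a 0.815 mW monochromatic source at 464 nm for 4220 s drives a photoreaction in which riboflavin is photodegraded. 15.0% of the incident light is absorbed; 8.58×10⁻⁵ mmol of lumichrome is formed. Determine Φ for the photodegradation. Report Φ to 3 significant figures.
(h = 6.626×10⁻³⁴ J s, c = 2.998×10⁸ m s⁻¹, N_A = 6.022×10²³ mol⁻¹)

Product: 8.58×10⁻⁵ mmol = 8.58×10⁻⁸ mol.
Photon energy at 464 nm: hc/λ = (6.626×10⁻³⁴)(2.998×10⁸)/(464×10⁻⁹) = 4.281×10⁻¹⁹ J.
Energy delivered: (0.815 mW)(4220 s) = 3.439 J.
Photons incident: 3.439 / 4.281×10⁻¹⁹ = 8.033×10¹⁸, i.e. 8.033×10¹⁸/6.022×10²³ = 1.334×10⁻⁵ mol.
Photons absorbed: 0.150 × 1.334×10⁻⁵ = 2.001×10⁻⁶ mol.
Φ = 8.58×10⁻⁸ mol / 2.001×10⁻⁶ mol photons = 0.0429.

Φ = 0.0429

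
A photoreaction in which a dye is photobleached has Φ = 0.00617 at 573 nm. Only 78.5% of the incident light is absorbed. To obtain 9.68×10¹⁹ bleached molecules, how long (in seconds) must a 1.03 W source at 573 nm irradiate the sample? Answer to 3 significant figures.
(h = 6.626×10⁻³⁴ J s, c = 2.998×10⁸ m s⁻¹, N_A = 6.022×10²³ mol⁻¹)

Product: 9.68×10¹⁹ / 6.022×10²³ = 1.607×10⁻⁴ mol.
Photons that must be absorbed: 1.607×10⁻⁴ / 0.00617 = 0.02605 mol.
Incident photons needed: 0.02605 / 0.785 = 0.03318 mol.
Photon energy: hc/λ = 3.467×10⁻¹⁹ J; per mole, 2.088×10⁵ J mol⁻¹.
Energy required: 0.03318 × 2.088×10⁵ = 6928 J.
Time: 6928 J / 1.03 W = 6730 s.

t ≈ 6730 s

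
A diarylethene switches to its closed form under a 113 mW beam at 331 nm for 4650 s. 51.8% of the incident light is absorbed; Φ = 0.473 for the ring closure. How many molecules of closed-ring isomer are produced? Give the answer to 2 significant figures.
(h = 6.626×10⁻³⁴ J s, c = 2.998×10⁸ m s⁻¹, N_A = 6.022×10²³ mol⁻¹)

2.1×10²⁰ molecules

Photon energy at 331 nm: hc/λ = (6.626×10⁻³⁴)(2.998×10⁸)/(331×10⁻⁹) = 6.001×10⁻¹⁹ J.
Energy delivered: (113 mW)(4650 s) = 525.5 J.
Photons incident: 525.5 / 6.001×10⁻¹⁹ = 8.757×10²⁰, i.e. 8.757×10²⁰/6.022×10²³ = 0.001454 mol.
Photons absorbed: 0.518 × 0.001454 = 7.532×10⁻⁴ mol.
Product: Φ × n_abs = 0.473 × 7.532×10⁻⁴ = 3.563×10⁻⁴ mol.
As a count: 3.563×10⁻⁴ × 6.022×10²³ = 2.1×10²⁰.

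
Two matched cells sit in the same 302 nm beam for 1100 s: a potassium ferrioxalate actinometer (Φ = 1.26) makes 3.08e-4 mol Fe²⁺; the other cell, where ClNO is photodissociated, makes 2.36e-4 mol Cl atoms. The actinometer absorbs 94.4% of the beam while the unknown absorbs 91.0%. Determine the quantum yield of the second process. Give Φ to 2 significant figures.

Photons absorbed by the actinometer: 3.08e-4 / 1.26 = 2.444e-4 mol.
Incident flux: 2.444e-4 / 0.944 = 2.589e-4 einstein.
Absorbed by unknown: 0.910 × 2.589e-4 = 2.356e-4 mol.
Φ(unknown) = 2.36e-4 / 2.356e-4 = 1.0.

Φ = 1.0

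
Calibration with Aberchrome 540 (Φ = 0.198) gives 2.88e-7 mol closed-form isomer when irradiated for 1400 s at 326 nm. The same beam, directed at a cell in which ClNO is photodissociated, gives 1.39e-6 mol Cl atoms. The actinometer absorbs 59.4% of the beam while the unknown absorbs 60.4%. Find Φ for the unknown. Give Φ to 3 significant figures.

Photons absorbed by the actinometer: 2.88e-7 / 0.198 = 1.455e-6 mol.
Incident flux: 1.455e-6 / 0.594 = 2.449e-6 einstein.
Absorbed by unknown: 0.604 × 2.449e-6 = 1.479e-6 mol.
Φ(unknown) = 1.39e-6 / 1.479e-6 = 0.940.

Φ = 0.940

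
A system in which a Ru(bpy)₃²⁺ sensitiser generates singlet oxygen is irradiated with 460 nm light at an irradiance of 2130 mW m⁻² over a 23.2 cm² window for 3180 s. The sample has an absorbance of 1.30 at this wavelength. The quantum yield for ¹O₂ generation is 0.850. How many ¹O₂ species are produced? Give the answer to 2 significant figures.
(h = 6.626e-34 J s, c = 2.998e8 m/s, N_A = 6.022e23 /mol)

2.9e19 species

Photon energy at 460 nm: hc/λ = (6.626e-34)(2.998e8)/(460e-9) = 4.318e-19 J.
Energy delivered: (2130 mW m⁻²)(23.2e-4 m²)(3180 s) = 15.71 J.
Photons incident: 15.71 / 4.318e-19 = 3.638e19, i.e. 3.638e19/6.022e23 = 6.041e-5 mol.
Fraction absorbed: 1 − 10^(−1.30) = 0.9499.
Photons absorbed: 0.9499 × 6.041e-5 = 5.738e-5 mol.
Product: Φ × n_abs = 0.850 × 5.738e-5 = 4.877e-5 mol.
As a count: 4.877e-5 × 6.022e23 = 2.9e19.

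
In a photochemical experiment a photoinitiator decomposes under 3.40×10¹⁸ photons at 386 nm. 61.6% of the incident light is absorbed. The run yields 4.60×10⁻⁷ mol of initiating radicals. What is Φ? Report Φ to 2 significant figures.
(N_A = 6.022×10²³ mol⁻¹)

Φ = 0.13

Moles of photons: 3.40×10¹⁸ / 6.022×10²³ = 5.646×10⁻⁶ mol.
Photons absorbed: 0.616 × 5.646×10⁻⁶ = 3.478×10⁻⁶ mol.
Φ = 4.60×10⁻⁷ mol / 3.478×10⁻⁶ mol photons = 0.13.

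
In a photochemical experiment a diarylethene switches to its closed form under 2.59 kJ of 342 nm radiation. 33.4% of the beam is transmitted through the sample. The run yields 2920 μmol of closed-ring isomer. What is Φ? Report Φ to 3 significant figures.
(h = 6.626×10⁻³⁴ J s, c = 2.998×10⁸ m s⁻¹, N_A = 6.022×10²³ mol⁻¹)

Product: 2920 μmol = 0.00292 mol.
Photon energy at 342 nm: hc/λ = (6.626×10⁻³⁴)(2.998×10⁸)/(342×10⁻⁹) = 5.808×10⁻¹⁹ J.
Incident energy: 2.59 kJ = 2590 J.
Photons incident: 2590 / 5.808×10⁻¹⁹ = 4.459×10²¹, i.e. 4.459×10²¹/6.022×10²³ = 0.007405 mol.
Fraction absorbed: 1 − 33.4/100 = 0.6660.
Photons absorbed: 0.6660 × 0.007405 = 0.004932 mol.
Φ = 0.00292 mol / 0.004932 mol photons = 0.592.

Φ = 0.592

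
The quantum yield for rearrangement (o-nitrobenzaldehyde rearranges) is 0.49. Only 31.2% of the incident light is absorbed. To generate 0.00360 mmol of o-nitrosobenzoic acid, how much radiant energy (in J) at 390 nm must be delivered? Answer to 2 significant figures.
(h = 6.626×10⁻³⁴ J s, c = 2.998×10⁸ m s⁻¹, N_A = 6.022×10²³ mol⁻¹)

7.2 J

Product: 0.00360 mmol = 3.60×10⁻⁶ mol.
Photons that must be absorbed: 3.60×10⁻⁶ / 0.49 = 7.347×10⁻⁶ mol.
Incident photons needed: 7.347×10⁻⁶ / 0.312 = 2.355×10⁻⁵ mol.
Photon energy: hc/λ = 5.094×10⁻¹⁹ J; per mole, 3.068×10⁵ J mol⁻¹.
Energy required: 2.355×10⁻⁵ × 3.068×10⁵ = 7.2 J.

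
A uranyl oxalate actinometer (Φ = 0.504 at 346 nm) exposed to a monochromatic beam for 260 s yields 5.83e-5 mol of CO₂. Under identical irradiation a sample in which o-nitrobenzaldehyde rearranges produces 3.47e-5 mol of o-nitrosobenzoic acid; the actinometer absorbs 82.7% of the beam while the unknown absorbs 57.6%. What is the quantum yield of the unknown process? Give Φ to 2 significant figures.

Photons absorbed by the actinometer: 5.83e-5 / 0.504 = 1.157e-4 mol.
Incident flux: 1.157e-4 / 0.827 = 1.399e-4 einstein.
Absorbed by unknown: 0.576 × 1.399e-4 = 8.058e-5 mol.
Φ(unknown) = 3.47e-5 / 8.058e-5 = 0.43.

Φ = 0.43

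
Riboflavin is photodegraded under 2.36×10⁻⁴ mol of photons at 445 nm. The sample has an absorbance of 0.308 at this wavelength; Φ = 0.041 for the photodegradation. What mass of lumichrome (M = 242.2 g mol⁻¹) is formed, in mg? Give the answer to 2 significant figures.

Fraction absorbed: 1 − 10^(−0.308) = 0.5080.
Photons absorbed: 0.5080 × 2.36×10⁻⁴ = 1.199×10⁻⁴ mol.
Product: Φ × n_abs = 0.041 × 1.199×10⁻⁴ = 4.916×10⁻⁶ mol.
Mass: 4.916×10⁻⁶ × 242.2 = 0.001191 g = 1.2 mg.

1.2 mg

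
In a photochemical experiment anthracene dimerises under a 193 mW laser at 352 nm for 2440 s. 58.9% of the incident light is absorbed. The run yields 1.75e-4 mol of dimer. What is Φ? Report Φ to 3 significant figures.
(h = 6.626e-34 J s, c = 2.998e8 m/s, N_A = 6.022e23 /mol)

Φ = 0.214

Photon energy at 352 nm: hc/λ = (6.626e-34)(2.998e8)/(352e-9) = 5.643e-19 J.
Energy delivered: (193 mW)(2440 s) = 470.9 J.
Photons incident: 470.9 / 5.643e-19 = 8.345e20, i.e. 8.345e20/6.022e23 = 0.001386 mol.
Photons absorbed: 0.589 × 0.001386 = 8.164e-4 mol.
Φ = 1.75e-4 mol / 8.164e-4 mol photons = 0.214.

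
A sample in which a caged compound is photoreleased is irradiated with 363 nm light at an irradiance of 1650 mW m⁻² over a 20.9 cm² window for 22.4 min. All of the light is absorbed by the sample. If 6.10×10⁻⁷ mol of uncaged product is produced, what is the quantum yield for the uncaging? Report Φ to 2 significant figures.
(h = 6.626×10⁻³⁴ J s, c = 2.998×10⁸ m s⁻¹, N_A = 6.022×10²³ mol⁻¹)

Φ = 0.043

Photon energy at 363 nm: hc/λ = (6.626×10⁻³⁴)(2.998×10⁸)/(363×10⁻⁹) = 5.472×10⁻¹⁹ J.
Energy delivered: (1650 mW m⁻²)(20.9×10⁻⁴ m²)(1344 s) = 4.635 J.
Photons incident: 4.635 / 5.472×10⁻¹⁹ = 8.470×10¹⁸, i.e. 8.470×10¹⁸/6.022×10²³ = 1.407×10⁻⁵ mol.
Φ = 6.10×10⁻⁷ mol / 1.407×10⁻⁵ mol photons = 0.043.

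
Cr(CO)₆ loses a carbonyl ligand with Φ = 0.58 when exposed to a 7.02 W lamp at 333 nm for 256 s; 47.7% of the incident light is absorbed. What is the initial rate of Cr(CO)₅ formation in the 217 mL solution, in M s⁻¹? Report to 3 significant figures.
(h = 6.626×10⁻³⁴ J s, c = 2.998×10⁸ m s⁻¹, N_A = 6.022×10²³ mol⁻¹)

Photon energy at 333 nm: hc/λ = (6.626×10⁻³⁴)(2.998×10⁸)/(333×10⁻⁹) = 5.965×10⁻¹⁹ J.
Energy delivered: (7.02 W)(256 s) = 1797 J.
Photons incident: 1797 / 5.965×10⁻¹⁹ = 3.013×10²¹, i.e. 3.013×10²¹/6.022×10²³ = 0.005003 mol.
Photons absorbed: 0.477 × 0.005003 = 0.002386 mol.
Product formed: 0.58 × 0.002386 = 0.001384 mol.
Rate: 0.001384 mol / (256 s × 0.217 L) = 2.49×10⁻⁵ M s⁻¹.

2.49×10⁻⁵ M s⁻¹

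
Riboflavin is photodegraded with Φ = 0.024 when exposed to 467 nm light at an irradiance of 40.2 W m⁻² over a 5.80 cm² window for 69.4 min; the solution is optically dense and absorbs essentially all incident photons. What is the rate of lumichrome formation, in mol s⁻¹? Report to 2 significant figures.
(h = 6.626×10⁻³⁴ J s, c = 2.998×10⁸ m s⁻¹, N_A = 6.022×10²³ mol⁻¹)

2.2×10⁻⁹ mol s⁻¹

Photon energy at 467 nm: hc/λ = (6.626×10⁻³⁴)(2.998×10⁸)/(467×10⁻⁹) = 4.254×10⁻¹⁹ J.
Energy delivered: (40.2 W m⁻²)(5.80×10⁻⁴ m²)(4164 s) = 97.09 J.
Photons incident: 97.09 / 4.254×10⁻¹⁹ = 2.282×10²⁰, i.e. 2.282×10²⁰/6.022×10²³ = 3.789×10⁻⁴ mol.
Product formed: 0.024 × 3.789×10⁻⁴ = 9.094×10⁻⁶ mol.
Rate: 9.094×10⁻⁶ / 4164 s = 2.2×10⁻⁹ mol s⁻¹.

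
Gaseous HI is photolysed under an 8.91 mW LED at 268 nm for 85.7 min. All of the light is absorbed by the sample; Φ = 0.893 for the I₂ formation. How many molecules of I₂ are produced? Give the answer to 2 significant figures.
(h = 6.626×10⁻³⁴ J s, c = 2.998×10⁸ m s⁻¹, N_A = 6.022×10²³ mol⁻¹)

5.5×10¹⁹ molecules

Photon energy at 268 nm: hc/λ = (6.626×10⁻³⁴)(2.998×10⁸)/(268×10⁻⁹) = 7.412×10⁻¹⁹ J.
Energy delivered: (8.91 mW)(5142 s) = 45.82 J.
Photons incident: 45.82 / 7.412×10⁻¹⁹ = 6.182×10¹⁹, i.e. 6.182×10¹⁹/6.022×10²³ = 1.027×10⁻⁴ mol.
Product: Φ × n_abs = 0.893 × 1.027×10⁻⁴ = 9.171×10⁻⁵ mol.
As a count: 9.171×10⁻⁵ × 6.022×10²³ = 5.5×10¹⁹.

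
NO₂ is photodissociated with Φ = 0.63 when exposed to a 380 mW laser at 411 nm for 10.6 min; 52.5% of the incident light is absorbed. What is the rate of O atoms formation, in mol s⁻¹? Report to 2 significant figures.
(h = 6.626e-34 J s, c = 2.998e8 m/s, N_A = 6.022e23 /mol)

Photon energy at 411 nm: hc/λ = (6.626e-34)(2.998e8)/(411e-9) = 4.833e-19 J.
Energy delivered: (380 mW)(636 s) = 241.7 J.
Photons incident: 241.7 / 4.833e-19 = 5.001e20, i.e. 5.001e20/6.022e23 = 8.305e-4 mol.
Photons absorbed: 0.525 × 8.305e-4 = 4.360e-4 mol.
Product formed: 0.63 × 4.360e-4 = 2.747e-4 mol.
Rate: 2.747e-4 / 636 s = 4.3e-7 mol s⁻¹.

4.3e-7 mol s⁻¹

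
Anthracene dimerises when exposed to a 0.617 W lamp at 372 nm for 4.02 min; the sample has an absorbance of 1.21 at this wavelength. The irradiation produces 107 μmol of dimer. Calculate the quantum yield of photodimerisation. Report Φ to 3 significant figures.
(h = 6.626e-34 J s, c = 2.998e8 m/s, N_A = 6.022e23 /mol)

Φ = 0.246

Product: 107 μmol = 1.07e-4 mol.
Photon energy at 372 nm: hc/λ = (6.626e-34)(2.998e8)/(372e-9) = 5.340e-19 J.
Energy delivered: (0.617 W)(241.2 s) = 148.8 J.
Photons incident: 148.8 / 5.340e-19 = 2.787e20, i.e. 2.787e20/6.022e23 = 4.628e-4 mol.
Fraction absorbed: 1 − 10^(−1.21) = 0.9383.
Photons absorbed: 0.9383 × 4.628e-4 = 4.342e-4 mol.
Φ = 1.07e-4 mol / 4.342e-4 mol photons = 0.246.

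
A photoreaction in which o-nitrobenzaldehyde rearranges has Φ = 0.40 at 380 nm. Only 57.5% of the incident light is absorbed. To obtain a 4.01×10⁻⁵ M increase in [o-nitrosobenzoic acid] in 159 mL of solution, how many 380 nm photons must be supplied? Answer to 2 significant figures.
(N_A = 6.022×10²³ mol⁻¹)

1.7×10¹⁹ photons

Product: (4.01×10⁻⁵ M)(0.159 L) = 6.376×10⁻⁶ mol.
Photons that must be absorbed: 6.376×10⁻⁶ / 0.40 = 1.594×10⁻⁵ mol.
Incident photons needed: 1.594×10⁻⁵ / 0.575 = 2.772×10⁻⁵ mol.
Photon count: 2.772×10⁻⁵ × 6.022×10²³ = 1.7×10¹⁹.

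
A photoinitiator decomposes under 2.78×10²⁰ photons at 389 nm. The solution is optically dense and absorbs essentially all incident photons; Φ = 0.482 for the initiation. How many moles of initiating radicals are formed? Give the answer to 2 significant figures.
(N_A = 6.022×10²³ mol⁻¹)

Moles of photons: 2.78×10²⁰ / 6.022×10²³ = 4.616×10⁻⁴ mol.
Product: Φ × n_abs = 0.482 × 4.616×10⁻⁴ = 2.225×10⁻⁴ mol.

2.2×10⁻⁴ mol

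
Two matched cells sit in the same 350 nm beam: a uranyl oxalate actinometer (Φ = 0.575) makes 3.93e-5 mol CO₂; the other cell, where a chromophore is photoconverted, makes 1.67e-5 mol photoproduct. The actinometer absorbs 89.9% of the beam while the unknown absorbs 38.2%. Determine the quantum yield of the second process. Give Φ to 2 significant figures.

Photons absorbed by the actinometer: 3.93e-5 / 0.575 = 6.835e-5 mol.
Incident flux: 6.835e-5 / 0.899 = 7.603e-5 einstein.
Absorbed by unknown: 0.382 × 7.603e-5 = 2.904e-5 mol.
Φ(unknown) = 1.67e-5 / 2.904e-5 = 0.58.

Φ = 0.58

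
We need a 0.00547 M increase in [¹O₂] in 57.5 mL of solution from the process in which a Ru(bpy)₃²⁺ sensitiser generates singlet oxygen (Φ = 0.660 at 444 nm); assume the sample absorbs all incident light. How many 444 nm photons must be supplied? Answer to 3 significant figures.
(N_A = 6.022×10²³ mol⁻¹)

Product: (0.00547 M)(0.0575 L) = 3.145×10⁻⁴ mol.
Photons that must be absorbed: 3.145×10⁻⁴ / 0.660 = 4.765×10⁻⁴ mol.
Photon count: 4.765×10⁻⁴ × 6.022×10²³ = 2.87×10²⁰.

2.87×10²⁰ photons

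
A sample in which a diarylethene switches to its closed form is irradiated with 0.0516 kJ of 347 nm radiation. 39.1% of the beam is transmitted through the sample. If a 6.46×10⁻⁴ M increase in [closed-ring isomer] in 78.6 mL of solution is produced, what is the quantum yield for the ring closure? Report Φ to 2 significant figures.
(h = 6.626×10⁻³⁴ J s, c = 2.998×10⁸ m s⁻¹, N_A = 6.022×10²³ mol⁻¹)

Φ = 0.56

Product: (6.46×10⁻⁴ M)(0.0786 L) = 5.078×10⁻⁵ mol.
Photon energy at 347 nm: hc/λ = (6.626×10⁻³⁴)(2.998×10⁸)/(347×10⁻⁹) = 5.725×10⁻¹⁹ J.
Incident energy: 0.0516 kJ = 51.6 J.
Photons incident: 51.6 / 5.725×10⁻¹⁹ = 9.013×10¹⁹, i.e. 9.013×10¹⁹/6.022×10²³ = 1.497×10⁻⁴ mol.
Fraction absorbed: 1 − 39.1/100 = 0.6090.
Photons absorbed: 0.6090 × 1.497×10⁻⁴ = 9.117×10⁻⁵ mol.
Φ = 5.078×10⁻⁵ mol / 9.117×10⁻⁵ mol photons = 0.56.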